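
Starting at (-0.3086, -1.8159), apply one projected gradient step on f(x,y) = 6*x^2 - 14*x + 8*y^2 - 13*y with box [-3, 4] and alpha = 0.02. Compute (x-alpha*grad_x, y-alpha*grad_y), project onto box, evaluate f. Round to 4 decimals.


Step 1: Compute gradient at (-0.3086, -1.8159).
grad_x = 2*6*-0.3086 - 14 = -17.7032
grad_y = 2*8*-1.8159 - 13 = -42.0544
Step 2: Gradient step.
x_raw = -0.3086 - 0.02*-17.7032 = 0.0455
y_raw = -1.8159 - 0.02*-42.0544 = -0.9748
Step 3: Project onto [-3, 4].
x_proj = clip(0.0455) = 0.0455
y_proj = clip(-0.9748) = -0.9748
Step 4: Evaluate f.
f(0.0455, -0.9748) = 19.6505


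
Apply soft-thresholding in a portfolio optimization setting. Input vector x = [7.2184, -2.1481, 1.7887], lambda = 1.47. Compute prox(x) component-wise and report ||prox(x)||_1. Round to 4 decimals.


Soft-thresholding with lambda = 1.47:
prox(7.2184) = sign(7.2184)*max(|7.2184| - 1.47, 0) = 5.7484
prox(-2.1481) = sign(-2.1481)*max(|-2.1481| - 1.47, 0) = -0.6781
prox(1.7887) = sign(1.7887)*max(|1.7887| - 1.47, 0) = 0.3187
prox(x) = [5.7484, -0.6781, 0.3187]
||prox(x)||_1 = 5.7484 + 0.6781 + 0.3187 = 6.7452


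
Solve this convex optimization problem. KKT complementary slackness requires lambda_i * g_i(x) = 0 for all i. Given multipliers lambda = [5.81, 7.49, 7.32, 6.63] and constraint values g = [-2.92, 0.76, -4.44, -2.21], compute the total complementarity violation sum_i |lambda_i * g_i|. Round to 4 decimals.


KKT complementary slackness check:
lambda_1 * g_1 = 5.81 * -2.92 = -16.9652
lambda_2 * g_2 = 7.49 * 0.76 = 5.6924
lambda_3 * g_3 = 7.32 * -4.44 = -32.5008
lambda_4 * g_4 = 6.63 * -2.21 = -14.6523
Total violation = 16.9652 + 5.6924 + 32.5008 + 14.6523 = 69.8107


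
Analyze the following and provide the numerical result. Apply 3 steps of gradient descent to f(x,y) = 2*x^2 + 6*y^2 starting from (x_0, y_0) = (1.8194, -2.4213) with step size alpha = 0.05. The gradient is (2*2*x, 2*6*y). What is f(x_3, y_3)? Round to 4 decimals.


Gradient descent on f(x,y) = 2*x^2 + 6*y^2.
Starting point: (1.8194, -2.4213), alpha = 0.05
Step 1: grad_x = 2*2*1.8194 = 7.2776, grad_y = 2*6*-2.4213 = -29.0556
  x_1 = 1.8194 - 0.05*7.2776 = 1.4555
  y_1 = -2.4213 - 0.05*-29.0556 = -0.9685
Step 2: grad_x = 2*2*1.4555 = 5.8221, grad_y = 2*6*-0.9685 = -11.6222
  x_2 = 1.4555 - 0.05*5.8221 = 1.1644
  y_2 = -0.9685 - 0.05*-11.6222 = -0.3874
Step 3: grad_x = 2*2*1.1644 = 4.6577, grad_y = 2*6*-0.3874 = -4.6489
  x_3 = 1.1644 - 0.05*4.6577 = 0.9315
  y_3 = -0.3874 - 0.05*-4.6489 = -0.155
f(0.9315, -0.155) = 2*0.9315^2 + 6*(-0.155)^2 = 1.8796


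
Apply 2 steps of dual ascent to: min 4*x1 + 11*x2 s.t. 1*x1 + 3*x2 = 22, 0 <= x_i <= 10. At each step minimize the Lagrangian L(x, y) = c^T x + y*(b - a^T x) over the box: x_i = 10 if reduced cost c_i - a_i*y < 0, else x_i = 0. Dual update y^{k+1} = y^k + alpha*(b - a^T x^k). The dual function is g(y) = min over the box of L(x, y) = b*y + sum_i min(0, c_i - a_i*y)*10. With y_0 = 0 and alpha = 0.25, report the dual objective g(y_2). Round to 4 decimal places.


Dual ascent for LP: min 4*x1 + 11*x2, 1*x1 + 3*x2 = 22, 0 <= x_i <= 10
Step 1: y^k = 0.0, reduced costs: (4.0, 11.0)
  x^k = (0.0, 0.0), subgradient = b - a^T x = 22.0
  y^{k+1} = 0.0 + 0.25*22.0 = 5.5
Step 2: y^k = 5.5, reduced costs: (-1.5, -5.5)
  x^k = (10.0, 10.0), subgradient = b - a^T x = -18.0
  y^{k+1} = 5.5 + 0.25*-18.0 = 1.0
Dual objective at y_2 = 1.0: reduced costs (3.0, 8.0), box minimizer x = (0.0, 0.0)
g(y_2) = b*y + (c1 - a1*y)*x1 + (c2 - a2*y)*x2 = 22*1.0 + 3.0*0.0 + 8.0*0.0 = 22.0 + 0.0 + 0.0 = 22.0


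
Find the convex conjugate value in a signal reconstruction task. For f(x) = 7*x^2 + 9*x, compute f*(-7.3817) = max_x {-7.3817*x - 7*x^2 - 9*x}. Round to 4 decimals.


f*(y) = sup_x {y*x - a*x^2 - b*x} = sup_x {(y-b)*x - a*x^2}
FOC: (y - b) - 2a*x = 0 => x* = (y - b)/(2a)
x* = (-7.3817 - 9)/(2*7) = -1.1701
f*(-7.3817) = (y-b)^2/(4a) = (-7.3817 - 9)^2/(4*7)
= 268.3601/28 = 9.5843


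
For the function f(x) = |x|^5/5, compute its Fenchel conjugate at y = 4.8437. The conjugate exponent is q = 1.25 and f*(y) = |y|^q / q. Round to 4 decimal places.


The conjugate exponent q satisfies 1/p + 1/q = 1.
p = 5, so q = 5/(5 - 1) = 1.25
|y|^q = 4.8437^1.25 = 7.1857
f*(4.8437) = 7.1857 / 1.25 = 5.7486


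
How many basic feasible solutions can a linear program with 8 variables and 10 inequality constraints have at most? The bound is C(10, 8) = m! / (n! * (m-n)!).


Each vertex corresponds to some choice of n active constraints out of m, so the number of vertices is at most C(m, n) = m! / (n!(m-n)!).
m = 10, n = 8
Numerator: 10 * 9 * 8 * 7 * 6 * 5 * 4 * 3
Denominator: 8! = 40320
C(10, 8) = 45


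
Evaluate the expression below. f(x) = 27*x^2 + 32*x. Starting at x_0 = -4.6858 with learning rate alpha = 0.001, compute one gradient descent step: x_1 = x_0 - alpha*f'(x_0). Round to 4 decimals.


We compute the gradient at x_0 and apply the update.
f'(x) = 54*x + 32
f'(-4.6858) = 54*-4.6858 + 32 = -221.0332
x_1 = -4.6858 - 0.001*-221.0332 = -4.4648


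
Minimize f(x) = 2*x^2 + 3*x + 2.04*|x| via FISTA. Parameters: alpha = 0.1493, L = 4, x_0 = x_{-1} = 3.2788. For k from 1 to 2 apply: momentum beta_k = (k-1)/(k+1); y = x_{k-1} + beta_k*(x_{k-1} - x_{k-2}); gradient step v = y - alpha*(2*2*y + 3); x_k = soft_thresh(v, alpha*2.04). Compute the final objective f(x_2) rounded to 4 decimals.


FISTA on f(x) = 2*x^2 + 3*x + 2.04*|x|
L = 4, alpha = 0.1493
Iteration 1: beta = 0.0, y = 3.2788 + 0.0*(3.2788 - 3.2788) = 3.2788
  grad(y) = 16.1152, v = y - alpha*grad = 0.8728
  prox(v) = soft_thresh(0.8728, 0.3046) = 0.5682
Iteration 2: beta = 0.3333, y = 0.5682 + 0.3333*(0.5682 - 3.2788) = -0.3353
  grad(y) = 1.6588, v = y - alpha*grad = -0.583
  prox(v) = soft_thresh(-0.583, 0.3046) = -0.2784
f(x_2) = 2*(-0.2784)^2 + 3*(-0.2784) + 2.04*|-0.2784| = -0.1123


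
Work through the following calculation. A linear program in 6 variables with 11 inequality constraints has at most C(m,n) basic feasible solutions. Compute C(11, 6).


Each vertex corresponds to some choice of n active constraints out of m, so the number of vertices is at most C(m, n) = m! / (n!(m-n)!).
m = 11, n = 6
Numerator: 11 * 10 * 9 * 8 * 7 * 6
Denominator: 6! = 720
C(11, 6) = 462


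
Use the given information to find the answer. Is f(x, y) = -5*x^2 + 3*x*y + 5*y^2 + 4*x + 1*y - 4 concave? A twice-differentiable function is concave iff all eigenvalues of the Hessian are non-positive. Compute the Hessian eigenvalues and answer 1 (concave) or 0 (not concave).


The Hessian of f(x,y) = -5*x^2 + 3*x*y + 5*y^2 + 4*x + 1*y - 4 is:
H = [[-10, 3], [3, 10]]
Trace = -10 + 10 = 0
Determinant = -10*10 - (3)^2 = -109
Discriminant = (0)^2 - 4*-109 = 436.0
Eigenvalues: lambda_1 = -10.4403, lambda_2 = 10.4403
The function is not concave.

0


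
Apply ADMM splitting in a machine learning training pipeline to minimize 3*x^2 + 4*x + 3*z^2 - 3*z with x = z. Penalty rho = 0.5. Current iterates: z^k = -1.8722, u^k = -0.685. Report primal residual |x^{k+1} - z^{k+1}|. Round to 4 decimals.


ADMM iteration with rho = 0.5, z^k = -1.8722, u^k = -0.685
Step 1: x-update.
Minimize 3*x^2 + 4*x + (0.5/2)*(x + 1.8722 - 0.685)^2
FOC: (2*3 + 0.5)*x = -4 + 0.5*(-1.8722 + 0.685)
x^{k+1} = -0.7067
Step 2: z-update.
Minimize 3*z^2 - 3*z + (0.5/2)*(-0.7067 - z - 0.685)^2
FOC: (2*3 + 0.5)*z = 3 + 0.5*(-0.7067 - 0.685)
z^{k+1} = 0.3545
Step 3: u-update.
u^{k+1} = -0.685 - 0.7067 - 0.3545 = -1.7462
Step 4: Primal residual = |-0.7067 - 0.3545| = 1.0612


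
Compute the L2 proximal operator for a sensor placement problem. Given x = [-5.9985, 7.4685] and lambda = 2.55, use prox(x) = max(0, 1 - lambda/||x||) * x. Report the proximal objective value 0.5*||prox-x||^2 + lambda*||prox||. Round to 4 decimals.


Step 1: Compute ||x||.
||x|| = 9.5792
Step 2: Compute scaling factor.
scale = max(0, 1 - 2.55/9.5792) = 0.7338
Step 3: prox(x) = [-4.4017, 5.4804]
||prox(x)|| = 7.0292
Step 4: Proximal objective.
0.5*||prox-x||^2 = 3.2513
lambda*||prox|| = 17.9245
Total = 21.1756


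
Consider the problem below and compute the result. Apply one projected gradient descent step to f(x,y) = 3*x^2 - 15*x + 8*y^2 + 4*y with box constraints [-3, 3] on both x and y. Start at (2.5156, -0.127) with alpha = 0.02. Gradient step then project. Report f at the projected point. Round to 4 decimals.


Step 1: Compute gradient at (2.5156, -0.127).
grad_x = 2*3*2.5156 - 15 = 0.0936
grad_y = 2*8*-0.127 + 4 = 1.968
Step 2: Gradient step.
x_raw = 2.5156 - 0.02*0.0936 = 2.5137
y_raw = -0.127 - 0.02*1.968 = -0.1664
Step 3: Project onto [-3, 3].
x_proj = clip(2.5137) = 2.5137
y_proj = clip(-0.1664) = -0.1664
Step 4: Evaluate f.
f(2.5137, -0.1664) = -19.1935


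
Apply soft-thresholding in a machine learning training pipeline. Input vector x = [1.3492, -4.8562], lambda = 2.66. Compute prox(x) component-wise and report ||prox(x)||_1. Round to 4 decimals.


Soft-thresholding with lambda = 2.66:
prox(1.3492) = sign(1.3492)*max(|1.3492| - 2.66, 0) = 0.0
prox(-4.8562) = sign(-4.8562)*max(|-4.8562| - 2.66, 0) = -2.1962
prox(x) = [0.0, -2.1962]
||prox(x)||_1 = 0.0 + 2.1962 = 2.1962


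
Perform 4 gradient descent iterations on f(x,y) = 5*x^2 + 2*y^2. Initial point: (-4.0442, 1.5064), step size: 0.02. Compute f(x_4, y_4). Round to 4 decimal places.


Gradient descent on f(x,y) = 5*x^2 + 2*y^2.
Starting point: (-4.0442, 1.5064), alpha = 0.02
Step 1: grad_x = 2*5*-4.0442 = -40.442, grad_y = 2*2*1.5064 = 6.0256
  x_1 = -4.0442 - 0.02*-40.442 = -3.2354
  y_1 = 1.5064 - 0.02*6.0256 = 1.3859
Step 2: grad_x = 2*5*-3.2354 = -32.3536, grad_y = 2*2*1.3859 = 5.5436
  x_2 = -3.2354 - 0.02*-32.3536 = -2.5883
  y_2 = 1.3859 - 0.02*5.5436 = 1.275
Step 3: grad_x = 2*5*-2.5883 = -25.8829, grad_y = 2*2*1.275 = 5.1001
  x_3 = -2.5883 - 0.02*-25.8829 = -2.0706
  y_3 = 1.275 - 0.02*5.1001 = 1.173
Step 4: grad_x = 2*5*-2.0706 = -20.7063, grad_y = 2*2*1.173 = 4.6921
  x_4 = -2.0706 - 0.02*-20.7063 = -1.6565
  y_4 = 1.173 - 0.02*4.6921 = 1.0792
f(-1.6565, 1.0792) = 5*(-1.6565)^2 + 2*1.0792^2 = 16.0493


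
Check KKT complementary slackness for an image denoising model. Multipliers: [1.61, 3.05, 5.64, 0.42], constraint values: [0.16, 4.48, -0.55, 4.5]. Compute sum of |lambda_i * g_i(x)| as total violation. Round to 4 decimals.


KKT complementary slackness check:
lambda_1 * g_1 = 1.61 * 0.16 = 0.2576
lambda_2 * g_2 = 3.05 * 4.48 = 13.664
lambda_3 * g_3 = 5.64 * -0.55 = -3.102
lambda_4 * g_4 = 0.42 * 4.5 = 1.89
Total violation = 0.2576 + 13.664 + 3.102 + 1.89 = 18.9136


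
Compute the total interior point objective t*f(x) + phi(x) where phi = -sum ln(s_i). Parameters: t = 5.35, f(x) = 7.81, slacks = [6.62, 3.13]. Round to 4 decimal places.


Step 1: Compute log-barrier.
ln values: [1.8901, 1.141]
phi = -(1.8901 + 1.141) = -3.0311
Step 2: Compute augmented objective.
t*f(x) = 5.35*7.81 = 41.7835
Total = 41.7835 - 3.0311 = 38.7524


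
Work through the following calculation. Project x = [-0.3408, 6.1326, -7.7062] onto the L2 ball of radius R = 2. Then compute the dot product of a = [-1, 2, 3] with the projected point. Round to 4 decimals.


Step 1: Compute ||x|| (intermediates to 6 decimals).
||x|| = sqrt((-0.3408)^2 + 6.1326^2 + (-7.7062)^2) = 9.854463
Step 2: Project.
Since ||x|| > R, scale = R/||x|| = 2/9.854463 = 0.202954, proj(x) = scale * x
proj(x) = [-0.069167, 1.244636, -1.564004]
Step 3: Dot product.
a^T * proj(x) = -1*(-0.069167) + 2*1.244636 + 3*(-1.564004) = -2.1336


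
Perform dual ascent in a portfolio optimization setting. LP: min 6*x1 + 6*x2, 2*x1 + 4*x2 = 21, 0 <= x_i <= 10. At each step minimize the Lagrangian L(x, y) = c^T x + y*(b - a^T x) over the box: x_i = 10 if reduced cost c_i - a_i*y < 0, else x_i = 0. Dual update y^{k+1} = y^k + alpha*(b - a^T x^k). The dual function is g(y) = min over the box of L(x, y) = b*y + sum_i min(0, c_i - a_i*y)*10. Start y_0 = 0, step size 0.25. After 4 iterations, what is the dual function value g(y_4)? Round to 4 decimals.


Dual ascent for LP: min 6*x1 + 6*x2, 2*x1 + 4*x2 = 21, 0 <= x_i <= 10
Step 1: y^k = 0.0, reduced costs: (6.0, 6.0)
  x^k = (0.0, 0.0), subgradient = b - a^T x = 21.0
  y^{k+1} = 0.0 + 0.25*21.0 = 5.25
Step 2: y^k = 5.25, reduced costs: (-4.5, -15.0)
  x^k = (10.0, 10.0), subgradient = b - a^T x = -39.0
  y^{k+1} = 5.25 + 0.25*-39.0 = -4.5
Step 3: y^k = -4.5, reduced costs: (15.0, 24.0)
  x^k = (0.0, 0.0), subgradient = b - a^T x = 21.0
  y^{k+1} = -4.5 + 0.25*21.0 = 0.75
Step 4: y^k = 0.75, reduced costs: (4.5, 3.0)
  x^k = (0.0, 0.0), subgradient = b - a^T x = 21.0
  y^{k+1} = 0.75 + 0.25*21.0 = 6.0
Dual objective at y_4 = 6.0: reduced costs (-6.0, -18.0), box minimizer x = (10.0, 10.0)
g(y_4) = b*y + (c1 - a1*y)*x1 + (c2 - a2*y)*x2 = 21*6.0 + (-6.0)*10.0 + (-18.0)*10.0 = 126.0 - 60.0 - 180.0 = -114.0


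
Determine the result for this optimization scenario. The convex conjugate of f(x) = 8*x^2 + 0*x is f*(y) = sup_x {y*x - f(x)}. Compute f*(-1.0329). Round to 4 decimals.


f*(y) = sup_x {y*x - a*x^2 - b*x} = sup_x {(y-b)*x - a*x^2}
FOC: (y - b) - 2a*x = 0 => x* = (y - b)/(2a)
x* = (-1.0329 - 0)/(2*8) = -0.0646
f*(-1.0329) = (y-b)^2/(4a) = (-1.0329 - 0)^2/(4*8)
= 1.0669/32 = 0.0333


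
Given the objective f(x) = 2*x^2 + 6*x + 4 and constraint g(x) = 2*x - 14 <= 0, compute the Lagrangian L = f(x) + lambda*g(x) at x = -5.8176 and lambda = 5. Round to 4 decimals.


Step 1: Evaluate f(x).
f(-5.8176) = 2*(-5.8176)^2 + 6*(-5.8176) + 4 = 36.7833
Step 2: Evaluate g(x).
g(-5.8176) = 2*-5.8176 - 14 = -25.6352
Step 3: Compute Lagrangian.
L = 36.7833 + 5*-25.6352 = -91.3927


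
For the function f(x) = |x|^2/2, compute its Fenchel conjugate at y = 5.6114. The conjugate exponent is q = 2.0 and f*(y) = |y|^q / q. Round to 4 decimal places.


The conjugate exponent q satisfies 1/p + 1/q = 1.
p = 2, so q = 2/(2 - 1) = 2.0
|y|^q = 5.6114^2.0 = 31.4878
f*(5.6114) = 31.4878 / 2.0 = 15.7439


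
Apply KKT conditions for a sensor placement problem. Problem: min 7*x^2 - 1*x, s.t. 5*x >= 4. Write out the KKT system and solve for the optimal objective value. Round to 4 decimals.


Step 1: Try lambda = 0 (constraint inactive).
x_unc = 1/(2*7) = 0.0714
Check: 5*0.0714 = 0.357 < 4 -- violated!
Step 2: Constraint must be active: 5*x = 4
x* = 4/5 = 0.8
lambda = (2*7*0.8 - 1)/5 = 2.04
Step 3: Compute optimal value.
f(x*) = 7*0.8^2 - 1*0.8 = 3.68


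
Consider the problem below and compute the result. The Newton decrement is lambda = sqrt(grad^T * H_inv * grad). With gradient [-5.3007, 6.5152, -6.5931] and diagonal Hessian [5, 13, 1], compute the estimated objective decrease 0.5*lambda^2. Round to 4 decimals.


Step 1: H is diagonal, so H^(-1) * g = [-1.0601, 0.5012, -6.5931].
Step 2: g^T H^(-1) g = sum_i g_i^2 / H_ii
  = (-5.3007)^2/5 + (6.5152)^2/13 + (-6.5931)^2/1
  = 5.6195 + 3.2652 + 43.469 = 52.3537
Step 3: Objective decrease = 0.5 * g^T H^(-1) g = 26.1768


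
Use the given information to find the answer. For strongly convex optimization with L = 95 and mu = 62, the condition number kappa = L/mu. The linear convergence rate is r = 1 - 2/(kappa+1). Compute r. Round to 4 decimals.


Step 1: Compute the condition number.
kappa = L/mu = 95/62 = 1.5323
Step 2: Compute the convergence rate.
r = 1 - 2/(kappa + 1) = 1 - 2*mu/(L + mu) = (L - mu)/(L + mu) = 33/157 = 0.2102


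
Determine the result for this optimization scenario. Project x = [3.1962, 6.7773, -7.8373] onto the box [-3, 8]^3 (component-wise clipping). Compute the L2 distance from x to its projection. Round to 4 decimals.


Project each component onto [-3, 8].
clip(3.1962) = 3.1962, clip(6.7773) = 6.7773, clip(-7.8373) = -3.0
Projection = [3.1962, 6.7773, -3.0]
Squared diffs: [0.0, 0.0, 23.3995]
Distance = sqrt(23.3995) = 4.8373


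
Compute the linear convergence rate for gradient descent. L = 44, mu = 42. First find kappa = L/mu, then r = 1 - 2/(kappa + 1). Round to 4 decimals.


Step 1: Compute the condition number.
kappa = L/mu = 44/42 = 1.0476
Step 2: Compute the convergence rate.
r = 1 - 2/(kappa + 1) = 1 - 2*mu/(L + mu) = (L - mu)/(L + mu) = 2/86 = 0.0233


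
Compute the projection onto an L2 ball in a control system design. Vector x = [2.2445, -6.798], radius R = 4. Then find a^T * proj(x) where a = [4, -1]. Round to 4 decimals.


Step 1: Compute ||x|| (intermediates to 6 decimals).
||x|| = sqrt(2.2445^2 + (-6.798)^2) = 7.158951
Step 2: Project.
Since ||x|| > R, scale = R/||x|| = 4/7.158951 = 0.558741, proj(x) = scale * x
proj(x) = [1.254094, -3.798321]
Step 3: Dot product.
a^T * proj(x) = 4*1.254094 - 1*(-3.798321) = 8.8147


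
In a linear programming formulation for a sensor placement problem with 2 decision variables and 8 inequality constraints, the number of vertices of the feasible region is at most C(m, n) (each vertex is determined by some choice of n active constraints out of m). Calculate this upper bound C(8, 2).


Each vertex corresponds to some choice of n active constraints out of m, so the number of vertices is at most C(m, n) = m! / (n!(m-n)!).
m = 8, n = 2
Numerator: 8 * 7
Denominator: 2! = 2
C(8, 2) = 28


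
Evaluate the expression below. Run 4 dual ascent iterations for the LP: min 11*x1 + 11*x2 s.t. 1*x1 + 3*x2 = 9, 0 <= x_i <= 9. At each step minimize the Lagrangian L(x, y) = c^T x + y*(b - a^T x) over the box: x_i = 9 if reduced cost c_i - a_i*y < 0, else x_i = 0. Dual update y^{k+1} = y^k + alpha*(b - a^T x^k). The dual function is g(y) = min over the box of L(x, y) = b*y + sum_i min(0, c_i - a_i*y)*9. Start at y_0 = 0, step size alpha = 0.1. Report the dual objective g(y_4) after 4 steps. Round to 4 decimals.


Dual ascent for LP: min 11*x1 + 11*x2, 1*x1 + 3*x2 = 9, 0 <= x_i <= 9
Step 1: y^k = 0.0, reduced costs: (11.0, 11.0)
  x^k = (0.0, 0.0), subgradient = b - a^T x = 9.0
  y^{k+1} = 0.0 + 0.1*9.0 = 0.9
Step 2: y^k = 0.9, reduced costs: (10.1, 8.3)
  x^k = (0.0, 0.0), subgradient = b - a^T x = 9.0
  y^{k+1} = 0.9 + 0.1*9.0 = 1.8
Step 3: y^k = 1.8, reduced costs: (9.2, 5.6)
  x^k = (0.0, 0.0), subgradient = b - a^T x = 9.0
  y^{k+1} = 1.8 + 0.1*9.0 = 2.7
Step 4: y^k = 2.7, reduced costs: (8.3, 2.9)
  x^k = (0.0, 0.0), subgradient = b - a^T x = 9.0
  y^{k+1} = 2.7 + 0.1*9.0 = 3.6
Dual objective at y_4 = 3.6: reduced costs (7.4, 0.2), box minimizer x = (0.0, 0.0)
g(y_4) = b*y + (c1 - a1*y)*x1 + (c2 - a2*y)*x2 = 9*3.6 + 7.4*0.0 + 0.2*0.0 = 32.4 + 0.0 + 0.0 = 32.4


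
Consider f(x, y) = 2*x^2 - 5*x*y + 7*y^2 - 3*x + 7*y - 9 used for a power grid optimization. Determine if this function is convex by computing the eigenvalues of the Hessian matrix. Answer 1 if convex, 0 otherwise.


The Hessian of f(x,y) = 2*x^2 - 5*x*y + 7*y^2 - 3*x + 7*y - 9 is:
H = [[4, -5], [-5, 14]]
Trace = 4 + 14 = 18
Determinant = 4*14 - (-5)^2 = 31
Discriminant = (18)^2 - 4*31 = 200.0
Eigenvalues: lambda_1 = 1.9289, lambda_2 = 16.0711
The function is convex.

1


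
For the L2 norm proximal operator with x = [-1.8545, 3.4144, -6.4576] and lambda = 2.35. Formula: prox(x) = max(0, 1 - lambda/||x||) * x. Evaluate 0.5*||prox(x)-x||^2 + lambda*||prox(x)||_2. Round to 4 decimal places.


Step 1: Compute ||x||.
||x|| = 7.5364
Step 2: Compute scaling factor.
scale = max(0, 1 - 2.35/7.5364) = 0.6882
Step 3: prox(x) = [-1.2762, 2.3497, -4.444]
||prox(x)|| = 5.1864
Step 4: Proximal objective.
0.5*||prox-x||^2 = 2.7613
lambda*||prox|| = 12.188
Total = 14.9494


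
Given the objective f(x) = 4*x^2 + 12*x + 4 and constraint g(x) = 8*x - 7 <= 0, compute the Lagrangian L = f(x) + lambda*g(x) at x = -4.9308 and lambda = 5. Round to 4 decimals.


Step 1: Evaluate f(x).
f(-4.9308) = 4*(-4.9308)^2 + 12*(-4.9308) + 4 = 42.0816
Step 2: Evaluate g(x).
g(-4.9308) = 8*-4.9308 - 7 = -46.4464
Step 3: Compute Lagrangian.
L = 42.0816 + 5*-46.4464 = -190.1504


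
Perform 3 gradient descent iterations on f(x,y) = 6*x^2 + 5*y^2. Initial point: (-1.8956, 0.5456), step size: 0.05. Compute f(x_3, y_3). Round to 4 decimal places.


Gradient descent on f(x,y) = 6*x^2 + 5*y^2.
Starting point: (-1.8956, 0.5456), alpha = 0.05
Step 1: grad_x = 2*6*-1.8956 = -22.7472, grad_y = 2*5*0.5456 = 5.456
  x_1 = -1.8956 - 0.05*-22.7472 = -0.7582
  y_1 = 0.5456 - 0.05*5.456 = 0.2728
Step 2: grad_x = 2*6*-0.7582 = -9.0989, grad_y = 2*5*0.2728 = 2.728
  x_2 = -0.7582 - 0.05*-9.0989 = -0.3033
  y_2 = 0.2728 - 0.05*2.728 = 0.1364
Step 3: grad_x = 2*6*-0.3033 = -3.6396, grad_y = 2*5*0.1364 = 1.364
  x_3 = -0.3033 - 0.05*-3.6396 = -0.1213
  y_3 = 0.1364 - 0.05*1.364 = 0.0682
f(-0.1213, 0.0682) = 6*(-0.1213)^2 + 5*0.0682^2 = 0.1116


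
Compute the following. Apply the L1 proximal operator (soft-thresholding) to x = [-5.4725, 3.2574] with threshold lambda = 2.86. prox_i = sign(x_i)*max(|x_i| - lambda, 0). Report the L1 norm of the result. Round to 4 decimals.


Soft-thresholding with lambda = 2.86:
prox(-5.4725) = sign(-5.4725)*max(|-5.4725| - 2.86, 0) = -2.6125
prox(3.2574) = sign(3.2574)*max(|3.2574| - 2.86, 0) = 0.3974
prox(x) = [-2.6125, 0.3974]
||prox(x)||_1 = 2.6125 + 0.3974 = 3.0099


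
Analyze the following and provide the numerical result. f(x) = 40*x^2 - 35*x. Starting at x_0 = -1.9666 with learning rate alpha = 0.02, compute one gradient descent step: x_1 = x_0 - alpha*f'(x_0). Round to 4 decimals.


We compute the gradient at x_0 and apply the update.
f'(x) = 80*x - 35
f'(-1.9666) = 80*-1.9666 - 35 = -192.328
x_1 = -1.9666 - 0.02*-192.328 = 1.88


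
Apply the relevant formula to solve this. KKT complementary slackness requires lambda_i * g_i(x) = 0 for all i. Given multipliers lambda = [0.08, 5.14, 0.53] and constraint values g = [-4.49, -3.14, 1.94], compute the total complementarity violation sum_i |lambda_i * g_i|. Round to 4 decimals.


KKT complementary slackness check:
lambda_1 * g_1 = 0.08 * -4.49 = -0.3592
lambda_2 * g_2 = 5.14 * -3.14 = -16.1396
lambda_3 * g_3 = 0.53 * 1.94 = 1.0282
Total violation = 0.3592 + 16.1396 + 1.0282 = 17.527


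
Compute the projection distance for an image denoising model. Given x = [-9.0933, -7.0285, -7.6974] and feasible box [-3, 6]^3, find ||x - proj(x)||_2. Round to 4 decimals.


Project each component onto [-3, 6].
clip(-9.0933) = -3.0, clip(-7.0285) = -3.0, clip(-7.6974) = -3.0
Projection = [-3.0, -3.0, -3.0]
Squared diffs: [37.1283, 16.2288, 22.0656]
Distance = sqrt(75.4227) = 8.6846


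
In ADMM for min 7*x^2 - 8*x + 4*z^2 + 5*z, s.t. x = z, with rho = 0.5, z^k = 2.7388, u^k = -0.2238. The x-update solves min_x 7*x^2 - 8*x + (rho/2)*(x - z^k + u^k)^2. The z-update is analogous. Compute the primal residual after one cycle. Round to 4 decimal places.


ADMM iteration with rho = 0.5, z^k = 2.7388, u^k = -0.2238
Step 1: x-update.
Minimize 7*x^2 - 8*x + (0.5/2)*(x - 2.7388 - 0.2238)^2
FOC: (2*7 + 0.5)*x = 8 + 0.5*(2.7388 + 0.2238)
x^{k+1} = 0.6539
Step 2: z-update.
Minimize 4*z^2 + 5*z + (0.5/2)*(0.6539 - z - 0.2238)^2
FOC: (2*4 + 0.5)*z = -5 + 0.5*(0.6539 - 0.2238)
z^{k+1} = -0.5629
Step 3: u-update.
u^{k+1} = -0.2238 + 0.6539 + 0.5629 = 0.993
Step 4: Primal residual = |0.6539 + 0.5629| = 1.2168


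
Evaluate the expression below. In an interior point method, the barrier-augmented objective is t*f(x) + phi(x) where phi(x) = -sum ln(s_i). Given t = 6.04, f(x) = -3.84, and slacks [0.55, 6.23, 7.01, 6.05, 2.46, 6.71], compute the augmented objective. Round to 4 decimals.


Step 1: Compute log-barrier.
ln values: [-0.5978, 1.8294, 1.9473, 1.8001, 0.9002, 1.9036]
phi = -(-0.5978 + 1.8294 + 1.9473 + 1.8001 + 0.9002 + 1.9036) = -7.7827
Step 2: Compute augmented objective.
t*f(x) = 6.04*-3.84 = -23.1936
Total = -23.1936 - 7.7827 = -30.9763


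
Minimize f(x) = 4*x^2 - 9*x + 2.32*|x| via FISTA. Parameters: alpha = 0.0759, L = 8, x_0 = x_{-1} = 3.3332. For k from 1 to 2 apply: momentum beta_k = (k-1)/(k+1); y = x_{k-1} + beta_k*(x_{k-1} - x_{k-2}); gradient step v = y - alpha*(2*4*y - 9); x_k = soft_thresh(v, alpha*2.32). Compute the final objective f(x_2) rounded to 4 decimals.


FISTA on f(x) = 4*x^2 - 9*x + 2.32*|x|
L = 8, alpha = 0.0759
Iteration 1: beta = 0.0, y = 3.3332 + 0.0*(3.3332 - 3.3332) = 3.3332
  grad(y) = 17.6656, v = y - alpha*grad = 1.9924
  prox(v) = soft_thresh(1.9924, 0.1761) = 1.8163
Iteration 2: beta = 0.3333, y = 1.8163 + 0.3333*(1.8163 - 3.3332) = 1.3107
  grad(y) = 1.4853, v = y - alpha*grad = 1.1979
  prox(v) = soft_thresh(1.1979, 0.1761) = 1.0218
f(x_2) = 4*1.0218^2 - 9*1.0218 + 2.32*|1.0218| = -2.6493


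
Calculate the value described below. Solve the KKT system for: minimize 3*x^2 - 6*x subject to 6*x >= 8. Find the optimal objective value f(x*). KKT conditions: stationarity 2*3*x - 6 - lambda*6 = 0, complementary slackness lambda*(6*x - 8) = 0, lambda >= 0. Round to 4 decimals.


Step 1: Try lambda = 0 (constraint inactive).
x_unc = 6/(2*3) = 1.0
Check: 6*1.0 = 6.0 < 8 -- violated!
Step 2: Constraint must be active: 6*x = 8
x* = 8/6 = 4/3 = 1.3333 (rounded; the exact value 4/3 is used below)
lambda = (2*3*(4/3) - 6)/6 = 0.3333
Step 3: Compute optimal value.
f(x*) = 3*(4/3)^2 - 6*(4/3) = -2.6667


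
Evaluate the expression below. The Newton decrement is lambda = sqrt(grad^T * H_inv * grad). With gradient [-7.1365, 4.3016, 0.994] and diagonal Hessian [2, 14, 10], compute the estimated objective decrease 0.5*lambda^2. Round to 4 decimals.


Step 1: H is diagonal, so H^(-1) * g = [-3.5683, 0.3073, 0.0994].
Step 2: g^T H^(-1) g = sum_i g_i^2 / H_ii
  = (-7.1365)^2/2 + (4.3016)^2/14 + (0.994)^2/10
  = 25.4648 + 1.3217 + 0.0988 = 26.8853
Step 3: Objective decrease = 0.5 * g^T H^(-1) g = 13.4427


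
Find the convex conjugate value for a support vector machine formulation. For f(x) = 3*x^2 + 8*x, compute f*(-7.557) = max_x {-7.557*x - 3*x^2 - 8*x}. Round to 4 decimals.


f*(y) = sup_x {y*x - a*x^2 - b*x} = sup_x {(y-b)*x - a*x^2}
FOC: (y - b) - 2a*x = 0 => x* = (y - b)/(2a)
x* = (-7.557 - 8)/(2*3) = -2.5928
f*(-7.557) = (y-b)^2/(4a) = (-7.557 - 8)^2/(4*3)
= 242.0202/12 = 20.1684


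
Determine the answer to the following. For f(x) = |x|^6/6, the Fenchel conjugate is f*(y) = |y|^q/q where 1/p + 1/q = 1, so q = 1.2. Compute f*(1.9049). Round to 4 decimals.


The conjugate exponent q satisfies 1/p + 1/q = 1.
p = 6, so q = 6/(6 - 1) = 1.2
|y|^q = 1.9049^1.2 = 2.1669
f*(1.9049) = 2.1669 / 1.2 = 1.8058


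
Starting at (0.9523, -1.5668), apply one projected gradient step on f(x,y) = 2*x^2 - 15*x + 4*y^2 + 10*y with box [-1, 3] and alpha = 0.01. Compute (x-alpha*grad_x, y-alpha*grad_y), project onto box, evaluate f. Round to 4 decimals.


Step 1: Compute gradient at (0.9523, -1.5668).
grad_x = 2*2*0.9523 - 15 = -11.1908
grad_y = 2*4*-1.5668 + 10 = -2.5344
Step 2: Gradient step.
x_raw = 0.9523 - 0.01*-11.1908 = 1.0642
y_raw = -1.5668 - 0.01*-2.5344 = -1.5415
Step 3: Project onto [-1, 3].
x_proj = clip(1.0642) = 1.0642
y_proj = clip(-1.5415) = -1.0
Step 4: Evaluate f.
f(1.0642, -1.0) = -19.698


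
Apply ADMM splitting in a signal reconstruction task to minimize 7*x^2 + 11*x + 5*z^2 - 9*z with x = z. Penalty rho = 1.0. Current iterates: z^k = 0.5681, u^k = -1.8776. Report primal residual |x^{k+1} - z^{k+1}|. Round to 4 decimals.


ADMM iteration with rho = 1.0, z^k = 0.5681, u^k = -1.8776
Step 1: x-update.
Minimize 7*x^2 + 11*x + (1.0/2)*(x - 0.5681 - 1.8776)^2
FOC: (2*7 + 1.0)*x = -11 + 1.0*(0.5681 + 1.8776)
x^{k+1} = -0.5703
Step 2: z-update.
Minimize 5*z^2 - 9*z + (1.0/2)*(-0.5703 - z - 1.8776)^2
FOC: (2*5 + 1.0)*z = 9 + 1.0*(-0.5703 - 1.8776)
z^{k+1} = 0.5956
Step 3: u-update.
u^{k+1} = -1.8776 - 0.5703 - 0.5956 = -3.0435
Step 4: Primal residual = |-0.5703 - 0.5956| = 1.1659


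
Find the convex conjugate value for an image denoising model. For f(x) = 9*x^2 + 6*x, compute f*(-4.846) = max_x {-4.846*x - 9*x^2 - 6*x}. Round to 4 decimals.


f*(y) = sup_x {y*x - a*x^2 - b*x} = sup_x {(y-b)*x - a*x^2}
FOC: (y - b) - 2a*x = 0 => x* = (y - b)/(2a)
x* = (-4.846 - 6)/(2*9) = -0.6026
f*(-4.846) = (y-b)^2/(4a) = (-4.846 - 6)^2/(4*9)
= 117.6357/36 = 3.2677


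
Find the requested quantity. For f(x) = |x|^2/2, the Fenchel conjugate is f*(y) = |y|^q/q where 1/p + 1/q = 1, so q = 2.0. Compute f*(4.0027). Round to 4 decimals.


The conjugate exponent q satisfies 1/p + 1/q = 1.
p = 2, so q = 2/(2 - 1) = 2.0
|y|^q = 4.0027^2.0 = 16.0216
f*(4.0027) = 16.0216 / 2.0 = 8.0108


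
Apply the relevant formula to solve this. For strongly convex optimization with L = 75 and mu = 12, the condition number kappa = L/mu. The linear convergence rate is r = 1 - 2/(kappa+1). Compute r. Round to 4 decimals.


Step 1: Compute the condition number.
kappa = L/mu = 75/12 = 6.25
Step 2: Compute the convergence rate.
r = 1 - 2/(kappa + 1) = 1 - 2*mu/(L + mu) = (L - mu)/(L + mu) = 63/87 = 0.7241


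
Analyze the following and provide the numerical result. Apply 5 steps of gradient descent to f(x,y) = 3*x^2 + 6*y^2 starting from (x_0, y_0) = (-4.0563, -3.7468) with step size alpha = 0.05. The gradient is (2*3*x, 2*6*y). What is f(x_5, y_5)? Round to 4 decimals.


Gradient descent on f(x,y) = 3*x^2 + 6*y^2.
Starting point: (-4.0563, -3.7468), alpha = 0.05
Step 1: grad_x = 2*3*-4.0563 = -24.3378, grad_y = 2*6*-3.7468 = -44.9616
  x_1 = -4.0563 - 0.05*-24.3378 = -2.8394
  y_1 = -3.7468 - 0.05*-44.9616 = -1.4987
Step 2: grad_x = 2*3*-2.8394 = -17.0365, grad_y = 2*6*-1.4987 = -17.9846
  x_2 = -2.8394 - 0.05*-17.0365 = -1.9876
  y_2 = -1.4987 - 0.05*-17.9846 = -0.5995
Step 3: grad_x = 2*3*-1.9876 = -11.9255, grad_y = 2*6*-0.5995 = -7.1939
  x_3 = -1.9876 - 0.05*-11.9255 = -1.3913
  y_3 = -0.5995 - 0.05*-7.1939 = -0.2398
Step 4: grad_x = 2*3*-1.3913 = -8.3479, grad_y = 2*6*-0.2398 = -2.8775
  x_4 = -1.3913 - 0.05*-8.3479 = -0.9739
  y_4 = -0.2398 - 0.05*-2.8775 = -0.0959
Step 5: grad_x = 2*3*-0.9739 = -5.8435, grad_y = 2*6*-0.0959 = -1.151
  x_5 = -0.9739 - 0.05*-5.8435 = -0.6817
  y_5 = -0.0959 - 0.05*-1.151 = -0.0384
f(-0.6817, -0.0384) = 3*(-0.6817)^2 + 6*(-0.0384)^2 = 1.4032


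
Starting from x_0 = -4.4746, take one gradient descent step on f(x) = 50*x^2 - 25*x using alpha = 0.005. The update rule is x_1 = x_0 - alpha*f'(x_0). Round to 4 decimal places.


We compute the gradient at x_0 and apply the update.
f'(x) = 100*x - 25
f'(-4.4746) = 100*-4.4746 - 25 = -472.46
x_1 = -4.4746 - 0.005*-472.46 = -2.1123


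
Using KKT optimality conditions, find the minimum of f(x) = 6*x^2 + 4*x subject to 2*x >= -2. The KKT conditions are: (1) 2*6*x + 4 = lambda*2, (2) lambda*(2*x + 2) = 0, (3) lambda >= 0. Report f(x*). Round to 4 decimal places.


Step 1: Try lambda = 0 (constraint inactive).
Stationarity: 2*6*x + 4 = 0
x* = -4/(2*6) = -1/3 = -0.3333 (rounded; the exact value -1/3 is used below)
Check constraint: 2*-0.3333 = -0.6666 >= -2 -- satisfied.
Step 2: Compute optimal value.
f(x*) = 6*(-1/3)^2 + 4*(-1/3) = -0.6667


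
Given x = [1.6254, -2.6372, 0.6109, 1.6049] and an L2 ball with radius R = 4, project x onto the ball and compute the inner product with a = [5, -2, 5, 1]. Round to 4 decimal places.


Step 1: Compute ||x|| (intermediates to 6 decimals).
||x|| = sqrt(1.6254^2 + (-2.6372)^2 + 0.6109^2 + 1.6049^2) = 3.541984
Step 2: Project.
Since ||x|| <= R, proj = x (no scaling needed).
proj(x) = [1.6254, -2.6372, 0.6109, 1.6049]
Step 3: Dot product.
a^T * proj(x) = 5*1.6254 - 2*(-2.6372) + 5*0.6109 + 1*1.6049 = 18.0608


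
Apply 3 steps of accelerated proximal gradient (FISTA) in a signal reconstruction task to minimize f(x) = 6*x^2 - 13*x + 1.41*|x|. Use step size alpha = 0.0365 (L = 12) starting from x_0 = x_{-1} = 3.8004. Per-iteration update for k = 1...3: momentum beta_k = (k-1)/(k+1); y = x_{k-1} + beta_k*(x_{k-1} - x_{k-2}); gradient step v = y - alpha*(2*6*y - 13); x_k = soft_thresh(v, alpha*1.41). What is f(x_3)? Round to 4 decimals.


FISTA on f(x) = 6*x^2 - 13*x + 1.41*|x|
L = 12, alpha = 0.0365
Iteration 1: beta = 0.0, y = 3.8004 + 0.0*(3.8004 - 3.8004) = 3.8004
  grad(y) = 32.6048, v = y - alpha*grad = 2.6103
  prox(v) = soft_thresh(2.6103, 0.0515) = 2.5589
Iteration 2: beta = 0.3333, y = 2.5589 + 0.3333*(2.5589 - 3.8004) = 2.145
  grad(y) = 12.7402, v = y - alpha*grad = 1.68
  prox(v) = soft_thresh(1.68, 0.0515) = 1.6285
Iteration 3: beta = 0.5, y = 1.6285 + 0.5*(1.6285 - 2.5589) = 1.1634
  grad(y) = 0.9604, v = y - alpha*grad = 1.1283
  prox(v) = soft_thresh(1.1283, 0.0515) = 1.0768
f(x_3) = 6*1.0768^2 - 13*1.0768 + 1.41*|1.0768| = -5.5231


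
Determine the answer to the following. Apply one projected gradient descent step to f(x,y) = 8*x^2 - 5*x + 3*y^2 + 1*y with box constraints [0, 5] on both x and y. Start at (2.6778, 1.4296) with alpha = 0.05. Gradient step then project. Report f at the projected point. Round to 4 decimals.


Step 1: Compute gradient at (2.6778, 1.4296).
grad_x = 2*8*2.6778 - 5 = 37.8448
grad_y = 2*3*1.4296 + 1 = 9.5776
Step 2: Gradient step.
x_raw = 2.6778 - 0.05*37.8448 = 0.7856
y_raw = 1.4296 - 0.05*9.5776 = 0.9507
Step 3: Project onto [0, 5].
x_proj = clip(0.7856) = 0.7856
y_proj = clip(0.9507) = 0.9507
Step 4: Evaluate f.
f(0.7856, 0.9507) = 4.6714


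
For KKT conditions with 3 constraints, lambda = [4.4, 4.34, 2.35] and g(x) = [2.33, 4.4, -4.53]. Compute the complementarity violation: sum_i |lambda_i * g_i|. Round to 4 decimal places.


KKT complementary slackness check:
lambda_1 * g_1 = 4.4 * 2.33 = 10.252
lambda_2 * g_2 = 4.34 * 4.4 = 19.096
lambda_3 * g_3 = 2.35 * -4.53 = -10.6455
Total violation = 10.252 + 19.096 + 10.6455 = 39.9935


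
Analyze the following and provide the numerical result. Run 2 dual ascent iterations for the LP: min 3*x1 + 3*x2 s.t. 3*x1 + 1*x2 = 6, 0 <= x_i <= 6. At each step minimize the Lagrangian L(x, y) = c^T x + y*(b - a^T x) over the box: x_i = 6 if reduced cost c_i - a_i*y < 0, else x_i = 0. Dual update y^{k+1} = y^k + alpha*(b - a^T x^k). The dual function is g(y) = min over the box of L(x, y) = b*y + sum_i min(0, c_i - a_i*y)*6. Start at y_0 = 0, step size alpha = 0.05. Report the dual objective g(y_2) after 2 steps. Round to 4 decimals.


Dual ascent for LP: min 3*x1 + 3*x2, 3*x1 + 1*x2 = 6, 0 <= x_i <= 6
Step 1: y^k = 0.0, reduced costs: (3.0, 3.0)
  x^k = (0.0, 0.0), subgradient = b - a^T x = 6.0
  y^{k+1} = 0.0 + 0.05*6.0 = 0.3
Step 2: y^k = 0.3, reduced costs: (2.1, 2.7)
  x^k = (0.0, 0.0), subgradient = b - a^T x = 6.0
  y^{k+1} = 0.3 + 0.05*6.0 = 0.6
Dual objective at y_2 = 0.6: reduced costs (1.2, 2.4), box minimizer x = (0.0, 0.0)
g(y_2) = b*y + (c1 - a1*y)*x1 + (c2 - a2*y)*x2 = 6*0.6 + 1.2*0.0 + 2.4*0.0 = 3.6 + 0.0 + 0.0 = 3.6


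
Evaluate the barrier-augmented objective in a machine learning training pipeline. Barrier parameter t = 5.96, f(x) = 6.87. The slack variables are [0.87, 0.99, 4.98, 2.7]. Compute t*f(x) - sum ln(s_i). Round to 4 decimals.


Step 1: Compute log-barrier.
ln values: [-0.1393, -0.0101, 1.6054, 0.9933]
phi = -(-0.1393 - 0.0101 + 1.6054 + 0.9933) = -2.4494
Step 2: Compute augmented objective.
t*f(x) = 5.96*6.87 = 40.9452
Total = 40.9452 - 2.4494 = 38.4958


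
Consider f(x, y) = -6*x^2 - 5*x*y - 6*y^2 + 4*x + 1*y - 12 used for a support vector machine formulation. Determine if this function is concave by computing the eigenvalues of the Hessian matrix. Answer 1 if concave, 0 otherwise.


The Hessian of f(x,y) = -6*x^2 - 5*x*y - 6*y^2 + 4*x + 1*y - 12 is:
H = [[-12, -5], [-5, -12]]
Trace = -12 - 12 = -24
Determinant = -12*-12 - (-5)^2 = 119
Discriminant = (-24)^2 - 4*119 = 100.0
Eigenvalues: lambda_1 = -17.0, lambda_2 = -7.0
The function is concave.

1


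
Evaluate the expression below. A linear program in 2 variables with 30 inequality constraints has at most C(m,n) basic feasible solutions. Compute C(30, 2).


Each vertex corresponds to some choice of n active constraints out of m, so the number of vertices is at most C(m, n) = m! / (n!(m-n)!).
m = 30, n = 2
Numerator: 30 * 29
Denominator: 2! = 2
C(30, 2) = 435


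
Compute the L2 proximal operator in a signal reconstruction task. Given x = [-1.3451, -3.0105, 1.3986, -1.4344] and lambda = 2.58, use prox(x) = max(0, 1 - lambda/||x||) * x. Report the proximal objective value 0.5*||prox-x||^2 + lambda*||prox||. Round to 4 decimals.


Step 1: Compute ||x||.
||x|| = 3.8582
Step 2: Compute scaling factor.
scale = max(0, 1 - 2.58/3.8582) = 0.3313
Step 3: prox(x) = [-0.4456, -0.9974, 0.4634, -0.4752]
||prox(x)|| = 1.2782
Step 4: Proximal objective.
0.5*||prox-x||^2 = 3.3282
lambda*||prox|| = 3.2978
Total = 6.6261


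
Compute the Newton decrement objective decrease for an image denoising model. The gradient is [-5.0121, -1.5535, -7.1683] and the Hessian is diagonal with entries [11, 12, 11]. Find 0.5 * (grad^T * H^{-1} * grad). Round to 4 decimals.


Step 1: H is diagonal, so H^(-1) * g = [-0.4556, -0.1295, -0.6517].
Step 2: g^T H^(-1) g = sum_i g_i^2 / H_ii
  = (-5.0121)^2/11 + (-1.5535)^2/12 + (-7.1683)^2/11
  = 2.2837 + 0.2011 + 4.6713 = 7.1562
Step 3: Objective decrease = 0.5 * g^T H^(-1) g = 3.5781


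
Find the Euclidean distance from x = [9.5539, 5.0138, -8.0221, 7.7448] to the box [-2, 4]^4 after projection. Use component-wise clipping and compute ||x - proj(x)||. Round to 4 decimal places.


Project each component onto [-2, 4].
clip(9.5539) = 4.0, clip(5.0138) = 4.0, clip(-8.0221) = -2.0, clip(7.7448) = 4.0
Projection = [4.0, 4.0, -2.0, 4.0]
Squared diffs: [30.8458, 1.0278, 36.2657, 14.0235]
Distance = sqrt(82.1628) = 9.0644


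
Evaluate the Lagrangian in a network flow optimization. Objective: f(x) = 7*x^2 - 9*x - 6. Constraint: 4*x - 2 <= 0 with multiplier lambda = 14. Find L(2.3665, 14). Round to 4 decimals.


Step 1: Evaluate f(x).
f(2.3665) = 7*2.3665^2 - 9*2.3665 - 6 = 11.9038
Step 2: Evaluate g(x).
g(2.3665) = 4*2.3665 - 2 = 7.466
Step 3: Compute Lagrangian.
L = 11.9038 + 14*7.466 = 116.4278


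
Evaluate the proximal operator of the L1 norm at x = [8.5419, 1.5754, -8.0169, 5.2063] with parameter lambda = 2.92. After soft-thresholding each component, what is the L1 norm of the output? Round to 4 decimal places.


Soft-thresholding with lambda = 2.92:
prox(8.5419) = sign(8.5419)*max(|8.5419| - 2.92, 0) = 5.6219
prox(1.5754) = sign(1.5754)*max(|1.5754| - 2.92, 0) = 0.0
prox(-8.0169) = sign(-8.0169)*max(|-8.0169| - 2.92, 0) = -5.0969
prox(5.2063) = sign(5.2063)*max(|5.2063| - 2.92, 0) = 2.2863
prox(x) = [5.6219, 0.0, -5.0969, 2.2863]
||prox(x)||_1 = 5.6219 + 0.0 + 5.0969 + 2.2863 = 13.0051


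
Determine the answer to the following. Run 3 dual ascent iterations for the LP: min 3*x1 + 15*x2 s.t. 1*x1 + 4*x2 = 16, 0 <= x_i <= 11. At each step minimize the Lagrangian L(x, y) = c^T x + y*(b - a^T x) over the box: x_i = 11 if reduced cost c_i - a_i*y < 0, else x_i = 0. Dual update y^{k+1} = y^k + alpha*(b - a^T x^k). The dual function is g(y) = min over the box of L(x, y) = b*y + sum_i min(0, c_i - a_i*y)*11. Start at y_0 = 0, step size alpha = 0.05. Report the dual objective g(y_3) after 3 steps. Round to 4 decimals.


Dual ascent for LP: min 3*x1 + 15*x2, 1*x1 + 4*x2 = 16, 0 <= x_i <= 11
Step 1: y^k = 0.0, reduced costs: (3.0, 15.0)
  x^k = (0.0, 0.0), subgradient = b - a^T x = 16.0
  y^{k+1} = 0.0 + 0.05*16.0 = 0.8
Step 2: y^k = 0.8, reduced costs: (2.2, 11.8)
  x^k = (0.0, 0.0), subgradient = b - a^T x = 16.0
  y^{k+1} = 0.8 + 0.05*16.0 = 1.6
Step 3: y^k = 1.6, reduced costs: (1.4, 8.6)
  x^k = (0.0, 0.0), subgradient = b - a^T x = 16.0
  y^{k+1} = 1.6 + 0.05*16.0 = 2.4
Dual objective at y_3 = 2.4: reduced costs (0.6, 5.4), box minimizer x = (0.0, 0.0)
g(y_3) = b*y + (c1 - a1*y)*x1 + (c2 - a2*y)*x2 = 16*2.4 + 0.6*0.0 + 5.4*0.0 = 38.4 + 0.0 + 0.0 = 38.4


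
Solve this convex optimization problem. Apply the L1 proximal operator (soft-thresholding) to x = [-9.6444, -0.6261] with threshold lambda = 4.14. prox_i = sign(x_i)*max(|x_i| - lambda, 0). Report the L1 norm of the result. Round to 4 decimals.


Soft-thresholding with lambda = 4.14:
prox(-9.6444) = sign(-9.6444)*max(|-9.6444| - 4.14, 0) = -5.5044
prox(-0.6261) = sign(-0.6261)*max(|-0.6261| - 4.14, 0) = 0.0
prox(x) = [-5.5044, 0.0]
||prox(x)||_1 = 5.5044 + 0.0 = 5.5044


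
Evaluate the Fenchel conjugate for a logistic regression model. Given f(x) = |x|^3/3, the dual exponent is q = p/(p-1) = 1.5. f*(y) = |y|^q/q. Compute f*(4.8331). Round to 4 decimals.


The conjugate exponent q satisfies 1/p + 1/q = 1.
p = 3, so q = 3/(3 - 1) = 1.5
|y|^q = 4.8331^1.5 = 10.6252
f*(4.8331) = 10.6252 / 1.5 = 7.0835


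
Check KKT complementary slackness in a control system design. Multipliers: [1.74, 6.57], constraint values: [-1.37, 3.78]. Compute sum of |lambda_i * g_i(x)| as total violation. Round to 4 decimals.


KKT complementary slackness check:
lambda_1 * g_1 = 1.74 * -1.37 = -2.3838
lambda_2 * g_2 = 6.57 * 3.78 = 24.8346
Total violation = 2.3838 + 24.8346 = 27.2184
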